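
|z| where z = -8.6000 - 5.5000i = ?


|z| = sqrt((-8.6)^2 + (-5.5)^2) = sqrt(73.96 + 30.25) = sqrt(104.21) = 10.2083

|z| = 10.2083


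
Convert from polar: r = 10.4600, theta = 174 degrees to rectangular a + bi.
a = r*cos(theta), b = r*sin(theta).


a = 10.4600*cos(174°) = 10.4600*(-0.99452) = -10.4027
b = 10.4600*sin(174°) = 10.4600*0.10453 = 1.0934

-10.4027 + 1.0934i


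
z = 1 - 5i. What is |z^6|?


|z| = sqrt(1+25) = sqrt(26) = 5.0990
|z^6| = |z|^6 = (sqrt(26))^6 = 26^3 = 17576

|z^6| = 17576


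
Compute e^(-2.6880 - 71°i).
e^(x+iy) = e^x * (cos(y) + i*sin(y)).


e^-2.6880 = 0.0680
cos(-71°) = 0.3256
sin(-71°) = -0.9455
Real = 0.0680*0.3256 = 0.0221
Imag = 0.0680*(-0.9455) = -0.0643

0.0221 - 0.0643i


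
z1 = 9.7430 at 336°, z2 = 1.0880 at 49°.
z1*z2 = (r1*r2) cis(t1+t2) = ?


r = 9.7430 * 1.0880 = 10.6004
theta = 336° + 49° = 385° = 25° (mod 360)

10.6004 cis(25°)


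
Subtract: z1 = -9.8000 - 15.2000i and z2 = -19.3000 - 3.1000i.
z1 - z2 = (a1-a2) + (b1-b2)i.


Real: -9.8 + 19.3 = 9.5
Imag: -15.2 + 3.1 = -12.1

9.5000 - 12.1000i


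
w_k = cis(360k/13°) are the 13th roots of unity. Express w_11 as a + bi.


Angle = 360*11/13 = 304.6154°
a = cos(304.6154°) = 0.5681
b = sin(304.6154°) = -0.8230

0.5681 - 0.8230i


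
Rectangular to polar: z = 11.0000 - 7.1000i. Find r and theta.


r = sqrt(121+50.41) = sqrt(171.41) = 13.0924
theta = atan2(-7.1, 11) = -32.8404 degrees

r = 13.0924, theta = -32.8404 degrees


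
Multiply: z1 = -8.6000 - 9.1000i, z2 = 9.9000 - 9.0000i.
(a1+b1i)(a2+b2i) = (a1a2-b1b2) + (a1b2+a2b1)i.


Real = -8.6*9.9 - (-9.1)*(-9) = -85.14 - 81.9 = -167.04
Imag = -8.6*(-9) + 9.9*(-9.1) = 77.4 - (90.09) = -12.69

-167.0400 - 12.6900i


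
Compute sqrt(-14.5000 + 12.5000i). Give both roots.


|z| = sqrt(210.25+156.25) = 19.1442
sqrt((|z|+a)/2) = sqrt((19.1442+(-14.5))/2) = sqrt(2.3221) = 1.5238
sqrt((|z|-a)/2) = sqrt((19.1442-(-14.5))/2) = sqrt(16.8221) = 4.1015

±(1.5238 + 4.1015i) i.e. 1.5238 + 4.1015i and -1.5238 - 4.1015i


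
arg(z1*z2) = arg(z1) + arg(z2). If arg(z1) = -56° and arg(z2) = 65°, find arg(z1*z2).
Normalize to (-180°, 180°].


arg(z1*z2) = -56° + 65° = 9°
Normalized to (-180°, 180°]: 9°

9°


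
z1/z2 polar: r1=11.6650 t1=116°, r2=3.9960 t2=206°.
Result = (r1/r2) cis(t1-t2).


r = 11.6650 / 3.9960 = 2.9192
theta = 116° - 206° = -90° = 270° (mod 360)

2.9192 cis(270°)


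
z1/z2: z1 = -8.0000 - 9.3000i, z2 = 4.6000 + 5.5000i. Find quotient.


Conjugate of z2 = 4.6000 - 5.5000i
Numerator: (-8.0000 - 9.3000i)(4.6000 - 5.5000i) = -87.9500 + 1.2200i
Denominator: 4.6^2 + 5.5^2 = 51.41
Result = (-87.9500 + 1.2200i)/51.41

-1.7108 + 0.0237i


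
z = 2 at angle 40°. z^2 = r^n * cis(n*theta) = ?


r^2 = 2^2 = 4
n*theta = 2*40° = 80° = 80° (mod 360)
a = 4*cos(80°) = 0.6946
b = 4*sin(80°) = 3.9392

4 cis(80°) = 0.6946 + 3.9392i


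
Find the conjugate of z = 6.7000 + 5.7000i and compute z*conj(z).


z_bar = 6.7000 - 5.7000i
z*z_bar = 6.7^2 + 5.7^2 = 44.89 + 32.49 = 77.38

z_bar = 6.7000 - 5.7000i, z*z_bar = 77.38


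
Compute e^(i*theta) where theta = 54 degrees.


cos(54°) = 0.5878
sin(54°) = 0.8090

e^(i*54°) = 0.5878 + 0.8090i


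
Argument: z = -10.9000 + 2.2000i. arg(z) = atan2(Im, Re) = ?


Re = -10.9, Im = 2.2
arg = atan2(2.2, -10.9) = 168.5890 degrees

arg(z) = 168.5890 degrees


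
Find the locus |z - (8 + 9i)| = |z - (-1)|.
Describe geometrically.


Equal distances means the locus is the perpendicular bisector of z1 and z2.
Midpoint = ((8+(-1))/2, (9+0)/2) = (3.5000, 4.5000)

Perpendicular bisector through (3.5000, 4.5000)


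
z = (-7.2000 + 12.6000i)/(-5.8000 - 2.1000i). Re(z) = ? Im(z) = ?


Multiply by conjugate: (-7.2000 + 12.6000i)(-5.8000 + 2.1000i) / ((-5.8)^2 + (-2.1)^2)
Numerator real = -7.2*(-5.8) + 12.6*(-2.1) = 15.3
Numerator imag = 12.6*(-5.8) - (-7.2)*(-2.1) = -88.2
Denominator = 38.05
Re(z) = 15.3/38.05 = 0.4021
Im(z) = -88.2/38.05 = -2.3180

Re(z) = 0.4021, Im(z) = -2.3180


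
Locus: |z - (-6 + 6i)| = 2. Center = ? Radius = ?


|z - z0| = r is a circle with center z0 and radius r.
Center = (-6, 6), radius = 2

Circle with center (-6, 6) and radius 2


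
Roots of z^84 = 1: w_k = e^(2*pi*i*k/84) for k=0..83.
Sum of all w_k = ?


The sum of all 84th roots of unity is 0.
Geometric series: (1 - w^84)/(1 - w) = (1-1)/(1-w) = 0 since w^84 = 1, w ≠ 1.
Alternatively: coefficient of z^83 in z^84 - 1 is 0.

0


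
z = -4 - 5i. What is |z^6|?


|z| = sqrt(16+25) = sqrt(41) = 6.4031
|z^6| = |z|^6 = (sqrt(41))^6 = 41^3 = 68921

|z^6| = 68921


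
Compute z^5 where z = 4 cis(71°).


r^5 = 4^5 = 1024
n*theta = 5*71° = 355° = 355° (mod 360)
a = 1024*cos(355°) = 1020.1034
b = 1024*sin(355°) = -89.2475

1024 cis(355°) = 1020.1034 - 89.2475i


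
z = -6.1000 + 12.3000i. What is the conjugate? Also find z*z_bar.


z_bar = -6.1000 - 12.3000i
z*z_bar = (-6.1)^2 + 12.3^2 = 37.21 + 151.29 = 188.5

z_bar = -6.1000 - 12.3000i, z*z_bar = 188.5


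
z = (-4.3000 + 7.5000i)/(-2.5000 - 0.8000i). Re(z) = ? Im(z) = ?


Multiply by conjugate: (-4.3000 + 7.5000i)(-2.5000 + 0.8000i) / ((-2.5)^2 + (-0.8)^2)
Numerator real = -4.3*(-2.5) + 7.5*(-0.8) = 4.75
Numerator imag = 7.5*(-2.5) - (-4.3)*(-0.8) = -22.19
Denominator = 6.89
Re(z) = 4.75/6.89 = 0.6894
Im(z) = -22.19/6.89 = -3.2206

Re(z) = 0.6894, Im(z) = -3.2206


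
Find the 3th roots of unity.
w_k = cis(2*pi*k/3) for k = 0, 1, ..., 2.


The 3th roots of unity are cis(360k/3°) for k=0..2
Angle step = 360/3 = 120°
Primitive root: cis(120°)
Primitive root = -0.5000 + 0.8660i

3 roots at angles: 0°, 120°, 240°


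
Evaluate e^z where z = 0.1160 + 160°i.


e^0.1160 = 1.1230
cos(160°) = -0.9397
sin(160°) = 0.342
Real = 1.1230*(-0.9397) = -1.0553
Imag = 1.1230*0.342 = 0.3841

-1.0553 + 0.3841i


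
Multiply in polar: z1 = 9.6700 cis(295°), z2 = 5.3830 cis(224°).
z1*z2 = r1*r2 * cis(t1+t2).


r = 9.6700 * 5.3830 = 52.0536
theta = 295° + 224° = 519° = 159° (mod 360)

52.0536 cis(159°)


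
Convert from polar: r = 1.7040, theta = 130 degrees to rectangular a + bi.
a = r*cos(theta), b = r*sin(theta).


a = 1.7040*cos(130°) = 1.7040*(-0.6428) = -1.0953
b = 1.7040*sin(130°) = 1.7040*0.766 = 1.3053

-1.0953 + 1.3053i


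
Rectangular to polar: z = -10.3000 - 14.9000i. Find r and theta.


r = sqrt(106.09+222.01) = sqrt(328.1) = 18.1135
theta = atan2(-14.9, -10.3) = -124.6551 degrees

r = 18.1135, theta = -124.6551 degrees


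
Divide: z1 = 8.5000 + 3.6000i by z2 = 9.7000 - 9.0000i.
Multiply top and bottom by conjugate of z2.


Conjugate of z2 = 9.7000 + 9.0000i
Numerator: (8.5000 + 3.6000i)(9.7000 + 9.0000i) = 50.0500 + 111.4200i
Denominator: 9.7^2 + (-9)^2 = 175.09
Result = (50.0500 + 111.4200i)/175.09

0.2859 + 0.6364i


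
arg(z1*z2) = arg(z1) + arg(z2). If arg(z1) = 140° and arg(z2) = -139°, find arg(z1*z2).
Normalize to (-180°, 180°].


arg(z1*z2) = 140° - 139° = 1°
Normalized to (-180°, 180°]: 1°

1°


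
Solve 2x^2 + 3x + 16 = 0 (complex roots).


disc = 3^2 - 4*2*16 = 9 - 128 = -119
sqrt(|disc|) = sqrt(119) = 10.9087
Real part = -3/(2*2) = -0.7500
Imag part = 10.9087/(2*2) = 2.7272

-0.7500 ± 2.7272i


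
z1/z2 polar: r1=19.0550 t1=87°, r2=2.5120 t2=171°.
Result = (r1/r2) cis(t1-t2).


r = 19.0550 / 2.5120 = 7.5856
theta = 87° - 171° = -84° = 276° (mod 360)

7.5856 cis(276°)


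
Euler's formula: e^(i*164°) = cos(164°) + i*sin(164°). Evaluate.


cos(164°) = -0.9613
sin(164°) = 0.2756

e^(i*164°) = -0.9613 + 0.2756i


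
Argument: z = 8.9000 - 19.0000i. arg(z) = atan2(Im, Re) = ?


Re = 8.9, Im = -19
arg = atan2(-19, 8.9) = -64.9006 degrees

arg(z) = -64.9006 degrees


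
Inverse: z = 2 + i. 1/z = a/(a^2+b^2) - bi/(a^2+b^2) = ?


|z|^2 = 4+1 = 5
1/z = (2 - 1i)/5

1/z = 0.4000 - 0.2000i


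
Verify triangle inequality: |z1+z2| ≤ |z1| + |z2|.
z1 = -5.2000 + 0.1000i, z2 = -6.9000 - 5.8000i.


|z1| = sqrt((-5.2)^2 + 0.1^2) = sqrt(27.05) = 5.2010
|z2| = sqrt((-6.9)^2 + (-5.8)^2) = sqrt(81.25) = 9.0139
z1+z2 = -12.1000 - 5.7000i
|z1+z2| = sqrt(178.9) = 13.3754
|z1|+|z2| = 5.2010 + 9.0139 = 14.2149

|z1+z2| = 13.3754 ≤ |z1|+|z2| = 14.2149 (verified)


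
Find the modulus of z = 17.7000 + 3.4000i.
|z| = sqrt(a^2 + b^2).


|z| = sqrt(17.7^2 + 3.4^2) = sqrt(313.29 + 11.56) = sqrt(324.85) = 18.0236

|z| = 18.0236


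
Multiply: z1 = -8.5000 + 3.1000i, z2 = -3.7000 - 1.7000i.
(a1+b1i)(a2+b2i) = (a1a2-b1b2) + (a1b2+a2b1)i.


Real = -8.5*(-3.7) - 3.1*(-1.7) = 31.45 - (-5.27) = 36.72
Imag = -8.5*(-1.7) - (3.7)*3.1 = 14.45 - (11.47) = 2.98

36.7200 + 2.9800i


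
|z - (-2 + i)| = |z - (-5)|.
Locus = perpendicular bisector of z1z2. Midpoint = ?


Equal distances means the locus is the perpendicular bisector of z1 and z2.
Midpoint = ((-2+(-5))/2, (1+0)/2) = (-3.5000, 0.5000)

Perpendicular bisector through (-3.5000, 0.5000)


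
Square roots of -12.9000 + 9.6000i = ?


|z| = sqrt(166.41+92.16) = 16.0801
sqrt((|z|+a)/2) = sqrt((16.0801+(-12.9))/2) = sqrt(1.5901) = 1.2610
sqrt((|z|-a)/2) = sqrt((16.0801-(-12.9))/2) = sqrt(14.4901) = 3.8066

±(1.2610 + 3.8066i) i.e. 1.2610 + 3.8066i and -1.2610 - 3.8066i


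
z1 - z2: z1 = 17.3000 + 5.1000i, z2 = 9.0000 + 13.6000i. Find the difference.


Real: 17.3 - 9 = 8.3
Imag: 5.1 - 13.6 = -8.5

8.3000 - 8.5000i


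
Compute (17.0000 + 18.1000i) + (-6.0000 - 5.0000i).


Real: 17 - 6 = 11
Imag: 18.1 - 5 = 13.1

11.0000 + 13.1000i


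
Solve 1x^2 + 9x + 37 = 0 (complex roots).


disc = 9^2 - 4*1*37 = 81 - 148 = -67
sqrt(|disc|) = sqrt(67) = 8.1854
Real part = -9/(2*1) = -4.5000
Imag part = 8.1854/(2*1) = 4.0927

-4.5000 ± 4.0927i


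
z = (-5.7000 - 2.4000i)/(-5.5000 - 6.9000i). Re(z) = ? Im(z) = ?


Multiply by conjugate: (-5.7000 - 2.4000i)(-5.5000 + 6.9000i) / ((-5.5)^2 + (-6.9)^2)
Numerator real = -5.7*(-5.5) - (2.4)*(-6.9) = 47.91
Numerator imag = -2.4*(-5.5) - (-5.7)*(-6.9) = -26.13
Denominator = 77.86
Re(z) = 47.91/77.86 = 0.6153
Im(z) = -26.13/77.86 = -0.3356

Re(z) = 0.6153, Im(z) = -0.3356


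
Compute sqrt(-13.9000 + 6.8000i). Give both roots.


|z| = sqrt(193.21+46.24) = 15.4742
sqrt((|z|+a)/2) = sqrt((15.4742+(-13.9))/2) = sqrt(0.7871) = 0.8872
sqrt((|z|-a)/2) = sqrt((15.4742-(-13.9))/2) = sqrt(14.6871) = 3.8324

±(0.8872 + 3.8324i) i.e. 0.8872 + 3.8324i and -0.8872 - 3.8324i


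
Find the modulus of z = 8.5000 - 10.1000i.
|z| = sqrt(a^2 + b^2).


|z| = sqrt(8.5^2 + (-10.1)^2) = sqrt(72.25 + 102.01) = sqrt(174.26) = 13.2008

|z| = 13.2008


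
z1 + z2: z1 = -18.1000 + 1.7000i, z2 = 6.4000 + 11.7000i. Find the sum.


Real: -18.1 + 6.4 = -11.7
Imag: 1.7 + 11.7 = 13.4

-11.7000 + 13.4000i


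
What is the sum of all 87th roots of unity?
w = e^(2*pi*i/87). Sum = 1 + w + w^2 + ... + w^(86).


The sum of all 87th roots of unity is 0.
Geometric series: (1 - w^87)/(1 - w) = (1-1)/(1-w) = 0 since w^87 = 1, w ≠ 1.
Alternatively: coefficient of z^86 in z^87 - 1 is 0.

0


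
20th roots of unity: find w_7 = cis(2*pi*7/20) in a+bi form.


Angle = 360*7/20 = 126°
a = cos(126°) = -0.5878
b = sin(126°) = 0.8090

-0.5878 + 0.8090i


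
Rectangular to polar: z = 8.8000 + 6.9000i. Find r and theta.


r = sqrt(77.44+47.61) = sqrt(125.05) = 11.1826
theta = atan2(6.9, 8.8) = 38.0997 degrees

r = 11.1826, theta = 38.0997 degrees


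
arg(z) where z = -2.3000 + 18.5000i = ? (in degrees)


Re = -2.3, Im = 18.5
arg = atan2(18.5, -2.3) = 97.0869 degrees

arg(z) = 97.0869 degrees


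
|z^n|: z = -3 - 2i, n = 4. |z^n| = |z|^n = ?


|z| = sqrt(9+4) = sqrt(13) = 3.6056
|z^4| = |z|^4 = (sqrt(13))^4 = 13^2 = 169

|z^4| = 169


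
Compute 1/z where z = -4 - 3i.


|z|^2 = 16+9 = 25
1/z = (-4 + 3i)/25

1/z = -0.1600 + 0.1200i


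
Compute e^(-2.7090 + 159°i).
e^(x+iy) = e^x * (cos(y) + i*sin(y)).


e^-2.7090 = 0.0666
cos(159°) = -0.9336
sin(159°) = 0.3584
Real = 0.0666*(-0.9336) = -0.0622
Imag = 0.0666*0.3584 = 0.0239

-0.0622 + 0.0239i


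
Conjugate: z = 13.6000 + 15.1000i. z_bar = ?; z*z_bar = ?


z_bar = 13.6000 - 15.1000i
z*z_bar = 13.6^2 + 15.1^2 = 184.96 + 228.01 = 412.97

z_bar = 13.6000 - 15.1000i, z*z_bar = 412.97


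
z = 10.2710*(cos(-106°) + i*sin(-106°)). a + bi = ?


a = 10.2710*cos(-106°) = 10.2710*(-0.27564) = -2.8311
b = 10.2710*sin(-106°) = 10.2710*(-0.96126) = -9.8731

-2.8311 - 9.8731i


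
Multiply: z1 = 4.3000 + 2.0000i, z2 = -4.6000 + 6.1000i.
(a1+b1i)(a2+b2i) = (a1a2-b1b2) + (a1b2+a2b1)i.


Real = 4.3*(-4.6) - 2*6.1 = -19.78 - 12.2 = -31.98
Imag = 4.3*6.1 - (4.6)*2 = 26.23 - (9.2) = 17.03

-31.9800 + 17.0300i


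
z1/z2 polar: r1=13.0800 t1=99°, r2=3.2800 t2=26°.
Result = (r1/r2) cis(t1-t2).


r = 13.0800 / 3.2800 = 3.9878
theta = 99° - 26° = 73° = 73° (mod 360)

3.9878 cis(73°)


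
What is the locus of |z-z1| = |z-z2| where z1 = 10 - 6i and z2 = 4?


Equal distances means the locus is the perpendicular bisector of z1 and z2.
Midpoint = ((10+4)/2, (-6+0)/2) = (7.0000, -3.0000)

Perpendicular bisector through (7.0000, -3.0000)


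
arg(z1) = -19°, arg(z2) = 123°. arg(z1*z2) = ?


arg(z1*z2) = -19° + 123° = 104°
Normalized to (-180°, 180°]: 104°

104°


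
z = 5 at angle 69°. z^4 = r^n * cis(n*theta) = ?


r^4 = 5^4 = 625
n*theta = 4*69° = 276° = 276° (mod 360)
a = 625*cos(276°) = 65.3303
b = 625*sin(276°) = -621.5762

625 cis(276°) = 65.3303 - 621.5762i


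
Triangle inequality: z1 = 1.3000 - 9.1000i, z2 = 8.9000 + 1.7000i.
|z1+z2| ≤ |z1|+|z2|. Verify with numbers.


|z1| = sqrt(1.3^2 + (-9.1)^2) = sqrt(84.5) = 9.1924
|z2| = sqrt(8.9^2 + 1.7^2) = sqrt(82.1) = 9.0609
z1+z2 = 10.2000 - 7.4000i
|z1+z2| = sqrt(158.8) = 12.6016
|z1|+|z2| = 9.1924 + 9.0609 = 18.2533

|z1+z2| = 12.6016 ≤ |z1|+|z2| = 18.2533 (verified)


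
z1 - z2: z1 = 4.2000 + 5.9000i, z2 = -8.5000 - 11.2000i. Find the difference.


Real: 4.2 + 8.5 = 12.7
Imag: 5.9 + 11.2 = 17.1

12.7000 + 17.1000i


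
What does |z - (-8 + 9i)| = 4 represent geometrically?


|z - z0| = r is a circle with center z0 and radius r.
Center = (-8, 9), radius = 4

Circle with center (-8, 9) and radius 4


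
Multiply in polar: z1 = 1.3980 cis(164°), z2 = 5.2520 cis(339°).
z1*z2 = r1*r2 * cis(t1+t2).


r = 1.3980 * 5.2520 = 7.3423
theta = 164° + 339° = 503° = 143° (mod 360)

7.3423 cis(143°)


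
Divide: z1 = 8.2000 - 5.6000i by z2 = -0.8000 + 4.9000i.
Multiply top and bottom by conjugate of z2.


Conjugate of z2 = -0.8000 - 4.9000i
Numerator: (8.2000 - 5.6000i)(-0.8000 - 4.9000i) = -34.0000 - 35.7000i
Denominator: (-0.8)^2 + 4.9^2 = 24.65
Result = (-34.0000 - 35.7000i)/24.65

-1.3793 - 1.4483i


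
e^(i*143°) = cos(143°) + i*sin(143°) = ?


cos(143°) = -0.7986
sin(143°) = 0.6018

e^(i*143°) = -0.7986 + 0.6018i


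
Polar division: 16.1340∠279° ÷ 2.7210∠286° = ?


r = 16.1340 / 2.7210 = 5.9294
theta = 279° - 286° = -7° = 353° (mod 360)

5.9294 cis(353°)


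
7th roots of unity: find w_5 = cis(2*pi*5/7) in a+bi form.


Angle = 360*5/7 = 257.1429°
a = cos(257.1429°) = -0.2225
b = sin(257.1429°) = -0.9749

-0.2225 - 0.9749i


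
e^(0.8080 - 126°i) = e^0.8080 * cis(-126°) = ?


e^0.8080 = 2.2434
cos(-126°) = -0.58779
sin(-126°) = -0.80902
Real = 2.2434*(-0.58779) = -1.3186
Imag = 2.2434*(-0.80902) = -1.8150

-1.3186 - 1.8150i


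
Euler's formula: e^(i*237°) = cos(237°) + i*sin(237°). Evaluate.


cos(237°) = -0.5446
sin(237°) = -0.8387

e^(i*237°) = -0.5446 - 0.8387i


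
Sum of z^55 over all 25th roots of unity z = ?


The roots are w_k = w^k with w = e^(2*pi*i/25), and (w^k)^55 = (w^55)^k.
So S = 1 + u + u^2 + ... + u^(24) with u = w^55.
55 = 2*25 + 5, so 55 is not a multiple of 25: u = (w^25)^2 * w^5 = w^5 ≠ 1 (w is a primitive 25th root), while u^25 = (w^25)^55 = 1.
Geometric series: S = (1 - u^25)/(1 - u) = (1 - 1)/(1 - u) = 0

S = 0


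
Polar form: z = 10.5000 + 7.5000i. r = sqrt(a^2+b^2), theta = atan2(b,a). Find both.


r = sqrt(110.25+56.25) = sqrt(166.5) = 12.9035
theta = atan2(7.5, 10.5) = 35.5377 degrees

r = 12.9035, theta = 35.5377 degrees


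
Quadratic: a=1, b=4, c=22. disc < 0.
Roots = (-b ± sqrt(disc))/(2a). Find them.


disc = 4^2 - 4*1*22 = 16 - 88 = -72
sqrt(|disc|) = sqrt(72) = 8.4853
Real part = -4/(2*1) = -2.0000
Imag part = 8.4853/(2*1) = 4.2426

-2.0000 ± 4.2426i


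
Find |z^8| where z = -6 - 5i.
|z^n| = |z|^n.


|z| = sqrt(36+25) = sqrt(61) = 7.8102
|z^8| = |z|^8 = (sqrt(61))^8 = 61^4 = 13845841

|z^8| = 13845841


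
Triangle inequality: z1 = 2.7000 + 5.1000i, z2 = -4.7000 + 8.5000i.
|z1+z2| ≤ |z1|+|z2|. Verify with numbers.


|z1| = sqrt(2.7^2 + 5.1^2) = sqrt(33.3) = 5.7706
|z2| = sqrt((-4.7)^2 + 8.5^2) = sqrt(94.34) = 9.7129
z1+z2 = -2.0000 + 13.6000i
|z1+z2| = sqrt(188.96) = 13.7463
|z1|+|z2| = 5.7706 + 9.7129 = 15.4835

|z1+z2| = 13.7463 ≤ |z1|+|z2| = 15.4835 (verified)


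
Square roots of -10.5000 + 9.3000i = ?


|z| = sqrt(110.25+86.49) = 14.0264
sqrt((|z|+a)/2) = sqrt((14.0264+(-10.5))/2) = sqrt(1.7632) = 1.3279
sqrt((|z|-a)/2) = sqrt((14.0264-(-10.5))/2) = sqrt(12.2632) = 3.5019

±(1.3279 + 3.5019i) i.e. 1.3279 + 3.5019i and -1.3279 - 3.5019i


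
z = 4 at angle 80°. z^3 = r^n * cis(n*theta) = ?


r^3 = 4^3 = 64
n*theta = 3*80° = 240° = 240° (mod 360)
a = 64*cos(240°) = -32.0000
b = 64*sin(240°) = -55.4256

64 cis(240°) = -32.0000 - 55.4256i


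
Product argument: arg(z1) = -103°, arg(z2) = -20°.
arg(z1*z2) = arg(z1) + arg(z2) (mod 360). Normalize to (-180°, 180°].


arg(z1*z2) = -103° - 20° = -123°
Normalized to (-180°, 180°]: -123°

-123°


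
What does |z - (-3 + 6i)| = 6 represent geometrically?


|z - z0| = r is a circle with center z0 and radius r.
Center = (-3, 6), radius = 6

Circle with center (-3, 6) and radius 6


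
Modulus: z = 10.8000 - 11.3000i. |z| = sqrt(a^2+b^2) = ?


|z| = sqrt(10.8^2 + (-11.3)^2) = sqrt(116.64 + 127.69) = sqrt(244.33) = 15.6311

|z| = 15.6311


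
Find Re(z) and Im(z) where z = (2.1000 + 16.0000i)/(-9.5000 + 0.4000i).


Multiply by conjugate: (2.1000 + 16.0000i)(-9.5000 - 0.4000i) / ((-9.5)^2 + 0.4^2)
Numerator real = 2.1*(-9.5) + 16*0.4 = -13.55
Numerator imag = 16*(-9.5) - 2.1*0.4 = -152.84
Denominator = 90.41
Re(z) = -13.55/90.41 = -0.1499
Im(z) = -152.84/90.41 = -1.6905

Re(z) = -0.1499, Im(z) = -1.6905


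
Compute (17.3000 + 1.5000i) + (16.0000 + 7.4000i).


Real: 17.3 + 16 = 33.3
Imag: 1.5 + 7.4 = 8.9

33.3000 + 8.9000i


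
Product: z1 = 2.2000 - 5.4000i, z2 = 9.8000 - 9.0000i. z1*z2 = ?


Real = 2.2*9.8 - (-5.4)*(-9) = 21.56 - 48.6 = -27.04
Imag = 2.2*(-9) + 9.8*(-5.4) = -19.8 - (52.92) = -72.72

-27.0400 - 72.7200i


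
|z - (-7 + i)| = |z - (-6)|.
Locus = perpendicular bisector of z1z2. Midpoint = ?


Equal distances means the locus is the perpendicular bisector of z1 and z2.
Midpoint = ((-7+(-6))/2, (1+0)/2) = (-6.5000, 0.5000)

Perpendicular bisector through (-6.5000, 0.5000)


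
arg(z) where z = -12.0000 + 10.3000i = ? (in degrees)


Re = -12, Im = 10.3
arg = atan2(10.3, -12) = 139.3594 degrees

arg(z) = 139.3594 degrees


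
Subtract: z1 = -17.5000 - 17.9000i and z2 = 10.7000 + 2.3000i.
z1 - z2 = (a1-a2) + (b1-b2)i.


Real: -17.5 - 10.7 = -28.2
Imag: -17.9 - 2.3 = -20.2

-28.2000 - 20.2000i


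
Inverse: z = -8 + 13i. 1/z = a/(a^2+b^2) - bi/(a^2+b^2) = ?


|z|^2 = 64+169 = 233
1/z = (-8 - 13i)/233

1/z = -0.0343 - 0.0558i


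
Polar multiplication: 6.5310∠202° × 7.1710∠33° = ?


r = 6.5310 * 7.1710 = 46.8338
theta = 202° + 33° = 235° = 235° (mod 360)

46.8338 cis(235°)


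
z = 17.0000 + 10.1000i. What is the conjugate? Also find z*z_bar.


z_bar = 17.0000 - 10.1000i
z*z_bar = 17^2 + 10.1^2 = 289 + 102.01 = 391.01

z_bar = 17.0000 - 10.1000i, z*z_bar = 391.01


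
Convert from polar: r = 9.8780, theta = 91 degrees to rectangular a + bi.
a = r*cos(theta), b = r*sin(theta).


a = 9.8780*cos(91°) = 9.8780*(-0.01745) = -0.1724
b = 9.8780*sin(91°) = 9.8780*0.99985 = 9.8765

-0.1724 + 9.8765i


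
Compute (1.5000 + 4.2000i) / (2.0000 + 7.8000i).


Conjugate of z2 = 2.0000 - 7.8000i
Numerator: (1.5000 + 4.2000i)(2.0000 - 7.8000i) = 35.7600 - 3.3000i
Denominator: 2^2 + 7.8^2 = 64.84
Result = (35.7600 - 3.3000i)/64.84

0.5515 - 0.0509i


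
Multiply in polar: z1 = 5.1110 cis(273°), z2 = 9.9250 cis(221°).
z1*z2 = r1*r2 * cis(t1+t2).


r = 5.1110 * 9.9250 = 50.7267
theta = 273° + 221° = 494° = 134° (mod 360)

50.7267 cis(134°)


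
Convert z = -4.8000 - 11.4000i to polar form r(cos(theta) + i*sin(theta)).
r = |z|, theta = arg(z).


r = sqrt(23.04+129.96) = sqrt(153) = 12.3693
theta = atan2(-11.4, -4.8) = -112.8337 degrees

r = 12.3693, theta = -112.8337 degrees


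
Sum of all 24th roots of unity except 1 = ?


With w = e^(2*pi*i/24), all 24 of the 24th roots of unity w^0 = 1, w, ..., w^(23) sum to 0: 1 + w + ... + w^(23) = (1 - w^24)/(1 - w) = 0 since w^24 = 1, w ≠ 1.
Removing the root 1: w + w^2 + ... + w^(23) = 0 - 1 = -1

Sum = -1


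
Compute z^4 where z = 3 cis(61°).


r^4 = 3^4 = 81
n*theta = 4*61° = 244° = 244° (mod 360)
a = 81*cos(244°) = -35.5081
b = 81*sin(244°) = -72.8023

81 cis(244°) = -35.5081 - 72.8023i


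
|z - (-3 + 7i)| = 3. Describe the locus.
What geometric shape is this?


|z - z0| = r is a circle with center z0 and radius r.
Center = (-3, 7), radius = 3

Circle with center (-3, 7) and radius 3


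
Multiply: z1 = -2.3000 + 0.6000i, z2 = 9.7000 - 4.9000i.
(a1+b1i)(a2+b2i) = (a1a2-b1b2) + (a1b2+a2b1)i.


Real = -2.3*9.7 - 0.6*(-4.9) = -22.31 - (-2.94) = -19.37
Imag = -2.3*(-4.9) + 9.7*0.6 = 11.27 + 5.82 = 17.09

-19.3700 + 17.0900i


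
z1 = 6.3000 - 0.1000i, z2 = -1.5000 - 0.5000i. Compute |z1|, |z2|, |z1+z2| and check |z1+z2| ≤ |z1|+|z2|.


|z1| = sqrt(6.3^2 + (-0.1)^2) = sqrt(39.7) = 6.3008
|z2| = sqrt((-1.5)^2 + (-0.5)^2) = sqrt(2.5) = 1.5811
z1+z2 = 4.8000 - 0.6000i
|z1+z2| = sqrt(23.4) = 4.8374
|z1|+|z2| = 6.3008 + 1.5811 = 7.8819

|z1+z2| = 4.8374 ≤ |z1|+|z2| = 7.8819 (verified)


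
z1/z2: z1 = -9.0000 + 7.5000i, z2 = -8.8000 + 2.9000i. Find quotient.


Conjugate of z2 = -8.8000 - 2.9000i
Numerator: (-9.0000 + 7.5000i)(-8.8000 - 2.9000i) = 100.9500 - 39.9000i
Denominator: (-8.8)^2 + 2.9^2 = 85.85
Result = (100.9500 - 39.9000i)/85.85

1.1759 - 0.4648i


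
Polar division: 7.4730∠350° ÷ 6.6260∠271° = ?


r = 7.4730 / 6.6260 = 1.1278
theta = 350° - 271° = 79° = 79° (mod 360)

1.1278 cis(79°)


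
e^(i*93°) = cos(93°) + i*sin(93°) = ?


cos(93°) = -0.0523
sin(93°) = 0.9986

e^(i*93°) = -0.0523 + 0.9986i


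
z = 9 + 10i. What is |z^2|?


|z| = sqrt(81+100) = sqrt(181) = 13.4536
|z^2| = |z|^2 = (sqrt(181))^2 = 181

|z^2| = 181


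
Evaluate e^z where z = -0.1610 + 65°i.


e^-0.1610 = 0.8513
cos(65°) = 0.4226
sin(65°) = 0.9063
Real = 0.8513*0.4226 = 0.3598
Imag = 0.8513*0.9063 = 0.7715

0.3598 + 0.7715i


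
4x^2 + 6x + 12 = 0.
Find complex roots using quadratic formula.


disc = 6^2 - 4*4*12 = 36 - 192 = -156
sqrt(|disc|) = sqrt(156) = 12.4900
Real part = -6/(2*4) = -0.7500
Imag part = 12.4900/(2*4) = 1.5612

-0.7500 ± 1.5612i


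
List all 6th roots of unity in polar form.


The 6th roots of unity are cis(360k/6°) for k=0..5
Angle step = 360/6 = 60°
Primitive root: cis(60°)
Primitive root = 0.5000 + 0.8660i

6 roots at angles: 0°, 60°, 120°, 180°, 240°, 300°


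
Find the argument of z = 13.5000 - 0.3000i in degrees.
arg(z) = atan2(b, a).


Re = 13.5, Im = -0.3
arg = atan2(-0.3, 13.5) = -1.2730 degrees

arg(z) = -1.2730 degrees


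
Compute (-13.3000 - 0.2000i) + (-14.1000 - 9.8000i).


Real: -13.3 - 14.1 = -27.4
Imag: -0.2 - 9.8 = -10

-27.4000 - 10.0000i


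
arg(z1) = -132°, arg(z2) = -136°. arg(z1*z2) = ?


arg(z1*z2) = -132° - 136° = -268°
Normalized to (-180°, 180°]: 92°

92°


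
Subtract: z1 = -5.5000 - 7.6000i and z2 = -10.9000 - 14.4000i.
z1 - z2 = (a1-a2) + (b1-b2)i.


Real: -5.5 + 10.9 = 5.4
Imag: -7.6 + 14.4 = 6.8

5.4000 + 6.8000i


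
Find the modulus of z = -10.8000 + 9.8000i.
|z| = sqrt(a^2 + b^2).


|z| = sqrt((-10.8)^2 + 9.8^2) = sqrt(116.64 + 96.04) = sqrt(212.68) = 14.5836

|z| = 14.5836


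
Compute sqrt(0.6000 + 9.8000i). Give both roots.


|z| = sqrt(0.36+96.04) = 9.8184
sqrt((|z|+a)/2) = sqrt((9.8184+0.6)/2) = sqrt(5.2092) = 2.2824
sqrt((|z|-a)/2) = sqrt((9.8184-0.6)/2) = sqrt(4.6092) = 2.1469

±(2.2824 + 2.1469i) i.e. 2.2824 + 2.1469i and -2.2824 - 2.1469i


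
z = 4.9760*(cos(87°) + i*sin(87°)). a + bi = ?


a = 4.9760*cos(87°) = 4.9760*0.05234 = 0.2604
b = 4.9760*sin(87°) = 4.9760*0.99863 = 4.9692

0.2604 + 4.9692i


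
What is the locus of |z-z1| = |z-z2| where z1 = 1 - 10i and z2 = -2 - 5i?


Equal distances means the locus is the perpendicular bisector of z1 and z2.
Midpoint = ((1+(-2))/2, (-10+(-5))/2) = (-0.5000, -7.5000)

Perpendicular bisector through (-0.5000, -7.5000)


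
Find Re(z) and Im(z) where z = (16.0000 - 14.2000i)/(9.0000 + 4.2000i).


Multiply by conjugate: (16.0000 - 14.2000i)(9.0000 - 4.2000i) / (9^2 + 4.2^2)
Numerator real = 16*9 - (14.2)*4.2 = 84.36
Numerator imag = -14.2*9 - 16*4.2 = -195
Denominator = 98.64
Re(z) = 84.36/98.64 = 0.8552
Im(z) = -195/98.64 = -1.9769

Re(z) = 0.8552, Im(z) = -1.9769


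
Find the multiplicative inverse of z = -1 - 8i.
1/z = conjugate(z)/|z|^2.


|z|^2 = 1+64 = 65
1/z = (-1 + 8i)/65

1/z = -0.0154 + 0.1231i


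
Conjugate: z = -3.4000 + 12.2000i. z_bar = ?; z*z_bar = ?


z_bar = -3.4000 - 12.2000i
z*z_bar = (-3.4)^2 + 12.2^2 = 11.56 + 148.84 = 160.4

z_bar = -3.4000 - 12.2000i, z*z_bar = 160.4


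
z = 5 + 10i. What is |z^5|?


|z| = sqrt(25+100) = sqrt(125) = 11.1803
|z^5| = |z|^5 = (sqrt(125))^5 = 125^2 * sqrt(125) = 15625*sqrt(125)

|z^5| = 15625*sqrt(125) ≈ 174692.8107


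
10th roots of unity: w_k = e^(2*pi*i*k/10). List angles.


The 10th roots of unity are cis(360k/10°) for k=0..9
Angle step = 360/10 = 36°
Primitive root: cis(36°)
Primitive root = 0.8090 + 0.5878i

10 roots at angles: 0°, 36°, 72°, 108°, 144°, 180°, 216°, 252°, 288°, 324°


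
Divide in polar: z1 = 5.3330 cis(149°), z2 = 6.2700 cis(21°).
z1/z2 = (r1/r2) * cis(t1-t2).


r = 5.3330 / 6.2700 = 0.8506
theta = 149° - 21° = 128° = 128° (mod 360)

0.8506 cis(128°)


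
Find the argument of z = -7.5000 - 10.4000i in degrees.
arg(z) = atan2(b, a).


Re = -7.5, Im = -10.4
arg = atan2(-10.4, -7.5) = -125.7974 degrees

arg(z) = -125.7974 degrees


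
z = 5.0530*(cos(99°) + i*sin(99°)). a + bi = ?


a = 5.0530*cos(99°) = 5.0530*(-0.156434) = -0.7905
b = 5.0530*sin(99°) = 5.0530*0.9877 = 4.9908

-0.7905 + 4.9908i


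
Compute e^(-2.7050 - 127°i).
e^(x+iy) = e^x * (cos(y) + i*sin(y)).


e^-2.7050 = 0.06687
cos(-127°) = -0.6018
sin(-127°) = -0.7986
Real = 0.06687*(-0.6018) = -0.0402
Imag = 0.06687*(-0.7986) = -0.0534

-0.0402 - 0.0534i


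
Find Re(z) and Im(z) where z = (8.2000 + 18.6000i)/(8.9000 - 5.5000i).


Multiply by conjugate: (8.2000 + 18.6000i)(8.9000 + 5.5000i) / (8.9^2 + (-5.5)^2)
Numerator real = 8.2*8.9 + 18.6*(-5.5) = -29.32
Numerator imag = 18.6*8.9 - 8.2*(-5.5) = 210.64
Denominator = 109.46
Re(z) = -29.32/109.46 = -0.2679
Im(z) = 210.64/109.46 = 1.9244

Re(z) = -0.2679, Im(z) = 1.9244


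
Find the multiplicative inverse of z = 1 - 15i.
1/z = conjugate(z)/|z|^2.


|z|^2 = 1+225 = 226
1/z = (1 + 15i)/226

1/z = 0.0044 + 0.0664i


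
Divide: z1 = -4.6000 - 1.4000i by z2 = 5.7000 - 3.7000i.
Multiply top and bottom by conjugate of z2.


Conjugate of z2 = 5.7000 + 3.7000i
Numerator: (-4.6000 - 1.4000i)(5.7000 + 3.7000i) = -21.0400 - 25.0000i
Denominator: 5.7^2 + (-3.7)^2 = 46.18
Result = (-21.0400 - 25.0000i)/46.18

-0.4556 - 0.5414i


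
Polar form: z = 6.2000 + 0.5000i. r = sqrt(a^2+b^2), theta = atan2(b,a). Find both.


r = sqrt(38.44+0.25) = sqrt(38.69) = 6.2201
theta = atan2(0.5, 6.2) = 4.6106 degrees

r = 6.2201, theta = 4.6106 degrees


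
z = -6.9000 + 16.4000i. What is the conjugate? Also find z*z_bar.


z_bar = -6.9000 - 16.4000i
z*z_bar = (-6.9)^2 + 16.4^2 = 47.61 + 268.96 = 316.57

z_bar = -6.9000 - 16.4000i, z*z_bar = 316.57


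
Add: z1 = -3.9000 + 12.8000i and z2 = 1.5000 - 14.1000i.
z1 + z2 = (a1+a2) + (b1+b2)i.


Real: -3.9 + 1.5 = -2.4
Imag: 12.8 - 14.1 = -1.3

-2.4000 - 1.3000i


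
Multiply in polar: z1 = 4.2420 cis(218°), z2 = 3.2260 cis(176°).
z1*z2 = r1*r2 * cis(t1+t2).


r = 4.2420 * 3.2260 = 13.6847
theta = 218° + 176° = 394° = 34° (mod 360)

13.6847 cis(34°)


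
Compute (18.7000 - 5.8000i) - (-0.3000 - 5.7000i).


Real: 18.7 + 0.3 = 19
Imag: -5.8 + 5.7 = -0.1

19.0000 - 0.1000i


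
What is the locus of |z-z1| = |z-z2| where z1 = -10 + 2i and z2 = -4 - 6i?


Equal distances means the locus is the perpendicular bisector of z1 and z2.
Midpoint = ((-10+(-4))/2, (2+(-6))/2) = (-7.0000, -2.0000)

Perpendicular bisector through (-7.0000, -2.0000)


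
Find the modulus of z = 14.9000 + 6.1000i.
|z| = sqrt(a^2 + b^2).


|z| = sqrt(14.9^2 + 6.1^2) = sqrt(222.01 + 37.21) = sqrt(259.22) = 16.1003

|z| = 16.1003


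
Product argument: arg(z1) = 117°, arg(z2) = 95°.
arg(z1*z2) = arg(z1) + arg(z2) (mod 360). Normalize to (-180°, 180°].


arg(z1*z2) = 117° + 95° = 212°
Normalized to (-180°, 180°]: -148°

-148°


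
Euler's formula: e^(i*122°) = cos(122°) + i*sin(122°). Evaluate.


cos(122°) = -0.5299
sin(122°) = 0.8480

e^(i*122°) = -0.5299 + 0.8480i


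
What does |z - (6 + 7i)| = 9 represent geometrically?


|z - z0| = r is a circle with center z0 and radius r.
Center = (6, 7), radius = 9

Circle with center (6, 7) and radius 9


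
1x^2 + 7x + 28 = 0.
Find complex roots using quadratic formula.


disc = 7^2 - 4*1*28 = 49 - 112 = -63
sqrt(|disc|) = sqrt(63) = 7.9373
Real part = -7/(2*1) = -3.5000
Imag part = 7.9373/(2*1) = 3.9686

-3.5000 ± 3.9686i


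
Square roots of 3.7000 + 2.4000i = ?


|z| = sqrt(13.69+5.76) = 4.4102
sqrt((|z|+a)/2) = sqrt((4.4102+3.7)/2) = sqrt(4.0551) = 2.0137
sqrt((|z|-a)/2) = sqrt((4.4102-3.7)/2) = sqrt(0.3551) = 0.5959

±(2.0137 + 0.5959i) i.e. 2.0137 + 0.5959i and -2.0137 - 0.5959i


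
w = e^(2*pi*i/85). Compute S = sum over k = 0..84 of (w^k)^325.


The roots are w_k = w^k with w = e^(2*pi*i/85), and (w^k)^325 = (w^325)^k.
So S = 1 + u + u^2 + ... + u^(84) with u = w^325.
325 = 3*85 + 70, so 325 is not a multiple of 85: u = (w^85)^3 * w^70 = w^70 ≠ 1 (w is a primitive 85th root), while u^85 = (w^85)^325 = 1.
Geometric series: S = (1 - u^85)/(1 - u) = (1 - 1)/(1 - u) = 0

S = 0


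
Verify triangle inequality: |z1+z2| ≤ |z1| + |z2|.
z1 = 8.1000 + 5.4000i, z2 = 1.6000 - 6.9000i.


|z1| = sqrt(8.1^2 + 5.4^2) = sqrt(94.77) = 9.7350
|z2| = sqrt(1.6^2 + (-6.9)^2) = sqrt(50.17) = 7.0831
z1+z2 = 9.7000 - 1.5000i
|z1+z2| = sqrt(96.34) = 9.8153
|z1|+|z2| = 9.7350 + 7.0831 = 16.8181

|z1+z2| = 9.8153 ≤ |z1|+|z2| = 16.8181 (verified)


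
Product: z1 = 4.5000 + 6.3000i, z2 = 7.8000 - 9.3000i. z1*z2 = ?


Real = 4.5*7.8 - 6.3*(-9.3) = 35.1 - (-58.59) = 93.69
Imag = 4.5*(-9.3) + 7.8*6.3 = -41.85 + 49.14 = 7.29

93.6900 + 7.2900i


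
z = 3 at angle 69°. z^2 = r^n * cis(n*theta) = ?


r^2 = 3^2 = 9
n*theta = 2*69° = 138° = 138° (mod 360)
a = 9*cos(138°) = -6.6883
b = 9*sin(138°) = 6.0222

9 cis(138°) = -6.6883 + 6.0222i


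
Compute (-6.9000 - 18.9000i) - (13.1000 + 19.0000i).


Real: -6.9 - 13.1 = -20
Imag: -18.9 - 19 = -37.9

-20.0000 - 37.9000i


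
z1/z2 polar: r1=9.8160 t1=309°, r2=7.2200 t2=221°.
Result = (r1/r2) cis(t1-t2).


r = 9.8160 / 7.2200 = 1.3596
theta = 309° - 221° = 88° = 88° (mod 360)

1.3596 cis(88°)


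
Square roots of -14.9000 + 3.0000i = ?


|z| = sqrt(222.01+9) = 15.1990
sqrt((|z|+a)/2) = sqrt((15.1990+(-14.9))/2) = sqrt(0.1495) = 0.3867
sqrt((|z|-a)/2) = sqrt((15.1990-(-14.9))/2) = sqrt(15.0495) = 3.8794

±(0.3867 + 3.8794i) i.e. 0.3867 + 3.8794i and -0.3867 - 3.8794i


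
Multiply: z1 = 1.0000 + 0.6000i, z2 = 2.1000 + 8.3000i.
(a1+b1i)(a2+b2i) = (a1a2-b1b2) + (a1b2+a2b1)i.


Real = 1*2.1 - 0.6*8.3 = 2.1 - 4.98 = -2.88
Imag = 1*8.3 + 2.1*0.6 = 8.3 + 1.26 = 9.56

-2.8800 + 9.5600i


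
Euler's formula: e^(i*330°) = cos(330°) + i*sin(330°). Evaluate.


cos(330°) = 0.8660
sin(330°) = -0.5000

e^(i*330°) = 0.8660 - 0.5000i


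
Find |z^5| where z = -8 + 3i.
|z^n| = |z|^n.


|z| = sqrt(64+9) = sqrt(73) = 8.5440
|z^5| = |z|^5 = (sqrt(73))^5 = 73^2 * sqrt(73) = 5329*sqrt(73)

|z^5| = 5329*sqrt(73) ≈ 45530.9960


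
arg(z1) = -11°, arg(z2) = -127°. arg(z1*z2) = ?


arg(z1*z2) = -11° - 127° = -138°
Normalized to (-180°, 180°]: -138°

-138°


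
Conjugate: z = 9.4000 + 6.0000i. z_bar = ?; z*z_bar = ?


z_bar = 9.4000 - 6.0000i
z*z_bar = 9.4^2 + 6^2 = 88.36 + 36 = 124.36

z_bar = 9.4000 - 6.0000i, z*z_bar = 124.36


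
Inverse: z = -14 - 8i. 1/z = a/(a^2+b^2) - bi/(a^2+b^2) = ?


|z|^2 = 196+64 = 260
1/z = (-14 + 8i)/260

1/z = -0.0538 + 0.0308i


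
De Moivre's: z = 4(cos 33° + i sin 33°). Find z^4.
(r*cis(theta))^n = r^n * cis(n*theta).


r^4 = 4^4 = 256
n*theta = 4*33° = 132° = 132° (mod 360)
a = 256*cos(132°) = -171.2974
b = 256*sin(132°) = 190.2451

256 cis(132°) = -171.2974 + 190.2451i


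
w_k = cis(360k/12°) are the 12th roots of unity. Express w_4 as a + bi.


Angle = 360*4/12 = 120°
a = cos(120°) = -0.5000
b = sin(120°) = 0.8660

-0.5000 + 0.8660i


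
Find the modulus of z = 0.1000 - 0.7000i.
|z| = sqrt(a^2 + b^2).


|z| = sqrt(0.1^2 + (-0.7)^2) = sqrt(0.01 + 0.49) = sqrt(0.5) = 0.7071

|z| = 0.7071


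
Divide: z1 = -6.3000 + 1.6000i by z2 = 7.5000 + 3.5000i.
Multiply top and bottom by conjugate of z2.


Conjugate of z2 = 7.5000 - 3.5000i
Numerator: (-6.3000 + 1.6000i)(7.5000 - 3.5000i) = -41.6500 + 34.0500i
Denominator: 7.5^2 + 3.5^2 = 68.5
Result = (-41.6500 + 34.0500i)/68.5

-0.6080 + 0.4971i


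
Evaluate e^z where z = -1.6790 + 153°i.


e^-1.6790 = 0.18656
cos(153°) = -0.891
sin(153°) = 0.454
Real = 0.18656*(-0.891) = -0.1662
Imag = 0.18656*0.454 = 0.0847

-0.1662 + 0.0847i


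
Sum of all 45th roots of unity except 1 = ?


With w = e^(2*pi*i/45), all 45 of the 45th roots of unity w^0 = 1, w, ..., w^(44) sum to 0: 1 + w + ... + w^(44) = (1 - w^45)/(1 - w) = 0 since w^45 = 1, w ≠ 1.
Removing the root 1: w + w^2 + ... + w^(44) = 0 - 1 = -1

Sum = -1


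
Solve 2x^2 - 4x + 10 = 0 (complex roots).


disc = (-4)^2 - 4*2*10 = 16 - 80 = -64
sqrt(|disc|) = sqrt(64) = 8.0000
Real part = 4/(2*2) = 1.0000
Imag part = 8.0000/(2*2) = 2.0000

1.0000 ± 2.0000i


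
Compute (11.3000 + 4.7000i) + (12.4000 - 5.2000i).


Real: 11.3 + 12.4 = 23.7
Imag: 4.7 - 5.2 = -0.5

23.7000 - 0.5000i


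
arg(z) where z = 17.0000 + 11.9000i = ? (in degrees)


Re = 17, Im = 11.9
arg = atan2(11.9, 17) = 34.9920 degrees

arg(z) = 34.9920 degrees


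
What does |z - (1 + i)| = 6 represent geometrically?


|z - z0| = r is a circle with center z0 and radius r.
Center = (1, 1), radius = 6

Circle with center (1, 1) and radius 6


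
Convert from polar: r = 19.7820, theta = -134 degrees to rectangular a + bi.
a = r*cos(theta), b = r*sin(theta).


a = 19.7820*cos(-134°) = 19.7820*(-0.694658) = -13.7417
b = 19.7820*sin(-134°) = 19.7820*(-0.71934) = -14.2300

-13.7417 - 14.2300i


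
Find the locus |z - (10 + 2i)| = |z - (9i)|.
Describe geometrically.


Equal distances means the locus is the perpendicular bisector of z1 and z2.
Midpoint = ((10+0)/2, (2+9)/2) = (5.0000, 5.5000)

Perpendicular bisector through (5.0000, 5.5000)


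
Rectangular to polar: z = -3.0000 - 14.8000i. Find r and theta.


r = sqrt(9+219.04) = sqrt(228.04) = 15.1010
theta = atan2(-14.8, -3) = -101.4588 degrees

r = 15.1010, theta = -101.4588 degrees


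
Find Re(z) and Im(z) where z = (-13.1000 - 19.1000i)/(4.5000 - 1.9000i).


Multiply by conjugate: (-13.1000 - 19.1000i)(4.5000 + 1.9000i) / (4.5^2 + (-1.9)^2)
Numerator real = -13.1*4.5 - (19.1)*(-1.9) = -22.66
Numerator imag = -19.1*4.5 - (-13.1)*(-1.9) = -110.84
Denominator = 23.86
Re(z) = -22.66/23.86 = -0.9497
Im(z) = -110.84/23.86 = -4.6454

Re(z) = -0.9497, Im(z) = -4.6454


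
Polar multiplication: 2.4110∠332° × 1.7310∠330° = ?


r = 2.4110 * 1.7310 = 4.1734
theta = 332° + 330° = 662° = 302° (mod 360)

4.1734 cis(302°)


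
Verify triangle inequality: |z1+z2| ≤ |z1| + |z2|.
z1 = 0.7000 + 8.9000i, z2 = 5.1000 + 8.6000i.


|z1| = sqrt(0.7^2 + 8.9^2) = sqrt(79.7) = 8.9275
|z2| = sqrt(5.1^2 + 8.6^2) = sqrt(99.97) = 9.9985
z1+z2 = 5.8000 + 17.5000i
|z1+z2| = sqrt(339.89) = 18.4361
|z1|+|z2| = 8.9275 + 9.9985 = 18.9260

|z1+z2| = 18.4361 ≤ |z1|+|z2| = 18.9260 (verified)


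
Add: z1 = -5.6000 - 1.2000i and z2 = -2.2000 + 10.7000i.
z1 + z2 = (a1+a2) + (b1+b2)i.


Real: -5.6 - 2.2 = -7.8
Imag: -1.2 + 10.7 = 9.5

-7.8000 + 9.5000i


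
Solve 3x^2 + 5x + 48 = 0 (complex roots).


disc = 5^2 - 4*3*48 = 25 - 576 = -551
sqrt(|disc|) = sqrt(551) = 23.4734
Real part = -5/(2*3) = -0.8333
Imag part = 23.4734/(2*3) = 3.9122

-0.8333 ± 3.9122i


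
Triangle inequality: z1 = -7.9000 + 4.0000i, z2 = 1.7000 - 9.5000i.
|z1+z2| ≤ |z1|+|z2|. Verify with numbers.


|z1| = sqrt((-7.9)^2 + 4^2) = sqrt(78.41) = 8.8549
|z2| = sqrt(1.7^2 + (-9.5)^2) = sqrt(93.14) = 9.6509
z1+z2 = -6.2000 - 5.5000i
|z1+z2| = sqrt(68.69) = 8.2879
|z1|+|z2| = 8.8549 + 9.6509 = 18.5058

|z1+z2| = 8.2879 ≤ |z1|+|z2| = 18.5058 (verified)


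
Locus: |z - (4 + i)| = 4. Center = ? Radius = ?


|z - z0| = r is a circle with center z0 and radius r.
Center = (4, 1), radius = 4

Circle with center (4, 1) and radius 4


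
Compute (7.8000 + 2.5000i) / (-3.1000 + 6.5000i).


Conjugate of z2 = -3.1000 - 6.5000i
Numerator: (7.8000 + 2.5000i)(-3.1000 - 6.5000i) = -7.9300 - 58.4500i
Denominator: (-3.1)^2 + 6.5^2 = 51.86
Result = (-7.9300 - 58.4500i)/51.86

-0.1529 - 1.1271i


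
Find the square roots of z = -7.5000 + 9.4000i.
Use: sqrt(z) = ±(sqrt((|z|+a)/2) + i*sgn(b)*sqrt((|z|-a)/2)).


|z| = sqrt(56.25+88.36) = 12.0254
sqrt((|z|+a)/2) = sqrt((12.0254+(-7.5))/2) = sqrt(2.2627) = 1.5042
sqrt((|z|-a)/2) = sqrt((12.0254-(-7.5))/2) = sqrt(9.7627) = 3.1245

±(1.5042 + 3.1245i) i.e. 1.5042 + 3.1245i and -1.5042 - 3.1245i


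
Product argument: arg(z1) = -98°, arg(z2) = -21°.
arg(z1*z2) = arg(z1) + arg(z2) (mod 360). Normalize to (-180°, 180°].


arg(z1*z2) = -98° - 21° = -119°
Normalized to (-180°, 180°]: -119°

-119°


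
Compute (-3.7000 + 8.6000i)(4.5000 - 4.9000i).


Real = -3.7*4.5 - 8.6*(-4.9) = -16.65 - (-42.14) = 25.49
Imag = -3.7*(-4.9) + 4.5*8.6 = 18.13 + 38.7 = 56.83

25.4900 + 56.8300i


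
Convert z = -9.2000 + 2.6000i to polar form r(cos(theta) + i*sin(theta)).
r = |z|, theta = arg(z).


r = sqrt(84.64+6.76) = sqrt(91.4) = 9.5603
theta = atan2(2.6, -9.2) = 164.2192 degrees

r = 9.5603, theta = 164.2192 degrees


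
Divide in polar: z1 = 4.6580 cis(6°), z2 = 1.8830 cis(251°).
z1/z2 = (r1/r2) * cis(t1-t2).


r = 4.6580 / 1.8830 = 2.4737
theta = 6° - 251° = -245° = 115° (mod 360)

2.4737 cis(115°)


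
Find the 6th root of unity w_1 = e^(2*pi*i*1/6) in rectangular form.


Angle = 360*1/6 = 60°
a = cos(60°) = 0.5000
b = sin(60°) = 0.8660

0.5000 + 0.8660i


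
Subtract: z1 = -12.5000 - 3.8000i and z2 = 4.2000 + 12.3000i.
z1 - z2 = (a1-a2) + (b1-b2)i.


Real: -12.5 - 4.2 = -16.7
Imag: -3.8 - 12.3 = -16.1

-16.7000 - 16.1000i


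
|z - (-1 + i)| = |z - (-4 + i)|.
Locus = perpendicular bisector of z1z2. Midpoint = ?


Equal distances means the locus is the perpendicular bisector of z1 and z2.
Midpoint = ((-1+(-4))/2, (1+1)/2) = (-2.5000, 1.0000)

Perpendicular bisector through (-2.5000, 1.0000)
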